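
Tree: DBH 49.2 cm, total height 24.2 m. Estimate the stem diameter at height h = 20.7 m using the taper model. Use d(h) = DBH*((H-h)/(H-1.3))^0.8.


Taper: d(h) = DBH * ((H - h) / (H - 1.3))^0.8
Numerator = H - h = 24.2 - 20.7 = 3.5 m
Denominator = H - 1.3 = 24.2 - 1.3 = 22.9 m
Ratio = 3.5 / 22.9 = 0.15284
d = 49.2 * 0.15284^0.8 = 10.9 cm

10.9


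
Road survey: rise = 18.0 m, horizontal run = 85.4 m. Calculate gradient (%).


Formula: Gradient = rise / run * 100
Gradient = 18.0 / 85.4 * 100 = 21.1%

21.1


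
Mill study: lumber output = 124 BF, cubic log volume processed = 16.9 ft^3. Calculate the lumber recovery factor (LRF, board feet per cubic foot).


Formula: LRF = Lumber Output (BF) / Log Input (ft^3)
LRF = 124 BF / 16.9 ft^3
LRF = 7.34 BF/ft^3

7.34


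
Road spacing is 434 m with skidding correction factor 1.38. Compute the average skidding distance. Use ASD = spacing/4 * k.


Formula: ASD = (spacing / 4) * correction
Uncorrected distance = spacing / 4 = 434 / 4 = 108.5 m
ASD = 108.5 * 1.38 = 150 m

150


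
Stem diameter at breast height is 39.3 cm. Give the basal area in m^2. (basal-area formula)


Formula: BA = pi * (DBH/2)^2 / 10000  (cm^2 to m^2)
Radius = DBH/2 = 39.3/2 = 19.65 cm
BA = pi * 19.65^2 / 10000
   = 1213.0396 cm^2 / 10000
   = 0.1213 m^2

0.1213


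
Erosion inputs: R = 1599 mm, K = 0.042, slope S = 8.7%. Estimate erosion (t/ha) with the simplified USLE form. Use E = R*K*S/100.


Formula: E = R * K * S / 100  (simplified USLE)
R * K = 1599 * 0.042 = 67.158
E = 67.158 * 8.7 / 100 = 5.84 t/ha

5.84


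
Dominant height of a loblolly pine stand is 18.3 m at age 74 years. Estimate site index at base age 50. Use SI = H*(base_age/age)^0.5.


Formula: SI = H_dom * (base_age / age)^0.5
Age ratio = 50 / 74 = 0.67568
sqrt(age_ratio) = 0.82199
SI = 18.3 * 0.82199 = 15.0 m

15.0


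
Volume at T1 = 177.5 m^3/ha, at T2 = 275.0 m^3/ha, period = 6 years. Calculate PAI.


Formula: PAI = (V_T2 - V_T1) / (T2 - T1)
Volume increment = 275.0 - 177.5 = 97.5 m^3/ha
PAI = 97.5 / 6 = 16.25 m^3/ha/year

16.25


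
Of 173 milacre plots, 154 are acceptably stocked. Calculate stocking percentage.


Formula: Stocking % = stocked plots / total plots * 100
Stocking = 154 / 173 * 100
Stocking = 0.8902 * 100 = 89.0%

89.0


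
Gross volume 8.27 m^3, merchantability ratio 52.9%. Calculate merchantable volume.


Formula: MV = V_total * (merchantable_pct / 100)
Merchantable fraction = 52.9% / 100 = 0.529
MV = 8.27 m^3 * 0.529 = 4.375 m^3

4.375


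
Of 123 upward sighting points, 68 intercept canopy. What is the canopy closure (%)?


Formula: Canopy closure = covered points / total points * 100
Closure = 68 / 123 * 100
Closure = 0.5528 * 100 = 55.3%

55.3


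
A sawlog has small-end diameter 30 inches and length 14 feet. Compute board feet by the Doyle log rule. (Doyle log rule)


Doyle: BF = (D - 4)^2 * L / 16
Adjusted diameter = 30 - 4 = 26 in
(D-4)^2 = 26^2 = 676
BF = 676 * 14 / 16 = 592 BF

592


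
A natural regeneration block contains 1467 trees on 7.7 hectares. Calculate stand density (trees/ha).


Formula: Stand Density = N_trees / Area_ha
Density = 1467 trees / 7.7 ha
Density = 191 trees/ha

191


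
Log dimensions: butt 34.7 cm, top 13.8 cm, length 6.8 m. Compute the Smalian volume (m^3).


Smalian: V = (A1 + A2)/2 * L,  A = pi*(D/200)^2
A1 = pi*(34.7/200)^2 = 0.094569 m^2
A2 = pi*(13.8/200)^2 = 0.014957 m^2
V = (0.094569+0.014957)/2*6.8 = 0.3724 m^3

0.3724


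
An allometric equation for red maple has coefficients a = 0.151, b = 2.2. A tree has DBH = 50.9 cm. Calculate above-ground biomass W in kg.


Formula: W = a * DBH^b  (allometric power law)
DBH^b = 50.9^2.2 = 5685.6369
W = 0.151 * 5685.6369 = 858.5 kg

858.5


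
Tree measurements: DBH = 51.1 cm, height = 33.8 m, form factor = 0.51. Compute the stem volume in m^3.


Formula: V = pi * (DBH/200)^2 * H * ff
Radius = DBH/200 = 51.1/200 = 0.2555 m
Radius^2 = 0.2555^2 = 0.06528025 m^2
V = pi * 0.06528025 * 33.8 * 0.51
V = 3.535 m^3

3.535


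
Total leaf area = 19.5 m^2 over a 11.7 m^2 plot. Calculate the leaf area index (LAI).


Formula: LAI = total leaf area / ground area  (dimensionless)
LAI = 19.5 m^2 / 11.7 m^2
LAI = 1.67

1.67


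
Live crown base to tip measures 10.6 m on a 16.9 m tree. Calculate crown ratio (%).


Formula: Crown Ratio = (Crown Length / Total Height) * 100
CR = (10.6 m / 16.9 m) * 100
CR = 0.6272 * 100 = 62.7%

62.7


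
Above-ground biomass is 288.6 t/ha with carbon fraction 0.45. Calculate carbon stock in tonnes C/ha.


Formula: Carbon Stock = Biomass * Carbon Fraction
C = 288.6 t/ha * 0.45
C = 129.9 t C/ha

129.9


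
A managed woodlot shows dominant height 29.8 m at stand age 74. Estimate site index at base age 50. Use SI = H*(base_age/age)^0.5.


Formula: SI = H_dom * (base_age / age)^0.5
Age ratio = 50 / 74 = 0.67568
sqrt(age_ratio) = 0.82199
SI = 29.8 * 0.82199 = 24.5 m

24.5


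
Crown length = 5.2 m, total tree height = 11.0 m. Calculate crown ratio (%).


Formula: Crown Ratio = (Crown Length / Total Height) * 100
CR = (5.2 m / 11.0 m) * 100
CR = 0.4727 * 100 = 47.3%

47.3


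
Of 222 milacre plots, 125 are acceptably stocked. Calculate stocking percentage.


Formula: Stocking % = stocked plots / total plots * 100
Stocking = 125 / 222 * 100
Stocking = 0.5631 * 100 = 56.3%

56.3


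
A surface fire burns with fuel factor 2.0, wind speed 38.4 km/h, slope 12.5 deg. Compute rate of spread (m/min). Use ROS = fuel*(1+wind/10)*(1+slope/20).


Formula: ROS = fuel * (1 + wind/10) * (1 + slope/20)
Wind factor = 1 + 38.4/10 = 4.84
Slope factor = 1 + 12.5/20 = 1.625
ROS = 2.0 * 4.84 * 1.625 = 15.73 m/min

15.73


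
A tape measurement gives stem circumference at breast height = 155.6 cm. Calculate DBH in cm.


Formula: DBH = C / pi
DBH = 155.6 / pi
pi = 3.14159...
DBH = 49.5 cm

49.5


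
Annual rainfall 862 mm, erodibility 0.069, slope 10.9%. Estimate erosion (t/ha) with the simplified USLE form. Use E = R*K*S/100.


Formula: E = R * K * S / 100  (simplified USLE)
R * K = 862 * 0.069 = 59.478
E = 59.478 * 10.9 / 100 = 6.48 t/ha

6.48


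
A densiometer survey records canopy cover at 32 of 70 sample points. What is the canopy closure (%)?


Formula: Canopy closure = covered points / total points * 100
Closure = 32 / 70 * 100
Closure = 0.4571 * 100 = 45.7%

45.7


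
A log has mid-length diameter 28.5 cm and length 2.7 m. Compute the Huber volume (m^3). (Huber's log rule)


Huber: V = Am * L,  Am = pi*(Dm/200)^2
Am = pi*(28.5/200)^2 = 0.063794 m^2
V = 0.063794*2.7 = 0.1722 m^3

0.1722


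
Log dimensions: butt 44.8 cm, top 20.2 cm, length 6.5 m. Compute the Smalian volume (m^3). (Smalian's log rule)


Smalian: V = (A1 + A2)/2 * L,  A = pi*(D/200)^2
A1 = pi*(44.8/200)^2 = 0.157633 m^2
A2 = pi*(20.2/200)^2 = 0.032047 m^2
V = (0.157633+0.032047)/2*6.5 = 0.6165 m^3

0.6165


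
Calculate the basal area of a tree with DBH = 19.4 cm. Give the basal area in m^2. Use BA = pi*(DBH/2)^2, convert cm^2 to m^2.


Formula: BA = pi * (DBH/2)^2 / 10000  (cm^2 to m^2)
Radius = DBH/2 = 19.4/2 = 9.7 cm
BA = pi * 9.7^2 / 10000
   = 295.5925 cm^2 / 10000
   = 0.0296 m^2

0.0296


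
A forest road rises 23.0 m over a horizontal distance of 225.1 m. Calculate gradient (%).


Formula: Gradient = rise / run * 100
Gradient = 23.0 / 225.1 * 100 = 10.2%

10.2


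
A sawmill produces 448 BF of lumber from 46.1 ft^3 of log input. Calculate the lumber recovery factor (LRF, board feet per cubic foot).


Formula: LRF = Lumber Output (BF) / Log Input (ft^3)
LRF = 448 BF / 46.1 ft^3
LRF = 9.72 BF/ft^3

9.72


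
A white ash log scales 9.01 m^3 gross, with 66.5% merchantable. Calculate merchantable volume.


Formula: MV = V_total * (merchantable_pct / 100)
Merchantable fraction = 66.5% / 100 = 0.665
MV = 9.01 m^3 * 0.665 = 5.992 m^3

5.992


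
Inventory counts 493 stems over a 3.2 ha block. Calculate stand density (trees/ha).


Formula: Stand Density = N_trees / Area_ha
Density = 493 trees / 3.2 ha
Density = 154 trees/ha

154


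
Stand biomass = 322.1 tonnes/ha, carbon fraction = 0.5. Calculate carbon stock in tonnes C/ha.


Formula: Carbon Stock = Biomass * Carbon Fraction
C = 322.1 t/ha * 0.5
C = 161.1 t C/ha

161.1


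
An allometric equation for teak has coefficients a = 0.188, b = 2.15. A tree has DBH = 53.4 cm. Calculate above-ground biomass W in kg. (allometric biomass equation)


Formula: W = a * DBH^b  (allometric power law)
DBH^b = 53.4^2.15 = 5178.6159
W = 0.188 * 5178.6159 = 973.6 kg

973.6


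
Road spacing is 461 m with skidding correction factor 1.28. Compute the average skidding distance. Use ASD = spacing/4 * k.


Formula: ASD = (spacing / 4) * correction
Uncorrected distance = spacing / 4 = 461 / 4 = 115.25 m
ASD = 115.25 * 1.28 = 148 m

148


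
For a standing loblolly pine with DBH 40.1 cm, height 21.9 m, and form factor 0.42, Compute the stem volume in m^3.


Formula: V = pi * (DBH/200)^2 * H * ff
Radius = DBH/200 = 40.1/200 = 0.2005 m
Radius^2 = 0.2005^2 = 0.04020025 m^2
V = pi * 0.04020025 * 21.9 * 0.42
V = 1.162 m^3

1.162


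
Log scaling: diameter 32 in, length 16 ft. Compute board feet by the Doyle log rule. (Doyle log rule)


Doyle: BF = (D - 4)^2 * L / 16
Adjusted diameter = 32 - 4 = 28 in
(D-4)^2 = 28^2 = 784
BF = 784 * 16 / 16 = 784 BF

784


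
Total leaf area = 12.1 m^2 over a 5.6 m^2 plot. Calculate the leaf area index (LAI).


Formula: LAI = total leaf area / ground area  (dimensionless)
LAI = 12.1 m^2 / 5.6 m^2
LAI = 2.16

2.16


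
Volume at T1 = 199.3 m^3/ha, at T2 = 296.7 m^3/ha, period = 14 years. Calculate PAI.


Formula: PAI = (V_T2 - V_T1) / (T2 - T1)
Volume increment = 296.7 - 199.3 = 97.4 m^3/ha
PAI = 97.4 / 14 = 6.96 m^3/ha/year

6.96


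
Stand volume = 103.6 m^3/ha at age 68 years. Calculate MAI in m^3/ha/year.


Formula: MAI = Total Volume / Stand Age
MAI = 103.6 m^3/ha / 68 years
MAI = 1.52 m^3/ha/year

1.52


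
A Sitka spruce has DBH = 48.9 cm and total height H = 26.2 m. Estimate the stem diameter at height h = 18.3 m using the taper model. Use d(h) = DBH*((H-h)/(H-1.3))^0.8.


Taper: d(h) = DBH * ((H - h) / (H - 1.3))^0.8
Numerator = H - h = 26.2 - 18.3 = 7.9 m
Denominator = H - 1.3 = 26.2 - 1.3 = 24.9 m
Ratio = 7.9 / 24.9 = 0.31727
d = 48.9 * 0.31727^0.8 = 19.5 cm

19.5


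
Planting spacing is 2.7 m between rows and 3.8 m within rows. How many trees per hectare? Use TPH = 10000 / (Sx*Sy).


Formula: TPH = 10000 m^2/ha / (spacing_x * spacing_y)
Area per tree = 2.7 m * 3.8 m = 10.26 m^2
TPH = 10000 / 10.26 = 975 trees/ha

975


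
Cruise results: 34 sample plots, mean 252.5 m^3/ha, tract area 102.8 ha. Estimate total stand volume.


Formula: Total Volume = Mean Volume per ha * Total Area
Total Volume = 252.5 m^3/ha * 102.8 ha
Total Volume = 25957 m^3

25957


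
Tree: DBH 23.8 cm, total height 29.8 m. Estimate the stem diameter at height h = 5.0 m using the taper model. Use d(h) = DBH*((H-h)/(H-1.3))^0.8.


Taper: d(h) = DBH * ((H - h) / (H - 1.3))^0.8
Numerator = H - h = 29.8 - 5.0 = 24.8 m
Denominator = H - 1.3 = 29.8 - 1.3 = 28.5 m
Ratio = 24.8 / 28.5 = 0.87018
d = 23.8 * 0.87018^0.8 = 21.3 cm

21.3


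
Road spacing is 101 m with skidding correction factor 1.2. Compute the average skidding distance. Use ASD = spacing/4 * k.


Formula: ASD = (spacing / 4) * correction
Uncorrected distance = spacing / 4 = 101 / 4 = 25.25 m
ASD = 25.25 * 1.2 = 30 m

30


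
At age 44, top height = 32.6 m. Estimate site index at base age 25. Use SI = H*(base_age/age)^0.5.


Formula: SI = H_dom * (base_age / age)^0.5
Age ratio = 25 / 44 = 0.56818
sqrt(age_ratio) = 0.75378
SI = 32.6 * 0.75378 = 24.6 m

24.6


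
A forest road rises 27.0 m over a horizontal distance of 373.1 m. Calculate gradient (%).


Formula: Gradient = rise / run * 100
Gradient = 27.0 / 373.1 * 100 = 7.2%

7.2


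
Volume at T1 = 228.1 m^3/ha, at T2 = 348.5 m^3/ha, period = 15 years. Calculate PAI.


Formula: PAI = (V_T2 - V_T1) / (T2 - T1)
Volume increment = 348.5 - 228.1 = 120.4 m^3/ha
PAI = 120.4 / 15 = 8.03 m^3/ha/year

8.03


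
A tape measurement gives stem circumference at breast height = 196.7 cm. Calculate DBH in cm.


Formula: DBH = C / pi
DBH = 196.7 / pi
pi = 3.14159...
DBH = 62.6 cm

62.6


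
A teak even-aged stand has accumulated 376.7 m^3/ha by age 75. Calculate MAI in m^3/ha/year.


Formula: MAI = Total Volume / Stand Age
MAI = 376.7 m^3/ha / 75 years
MAI = 5.02 m^3/ha/year

5.02


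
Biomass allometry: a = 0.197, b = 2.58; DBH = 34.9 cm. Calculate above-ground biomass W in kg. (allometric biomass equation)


Formula: W = a * DBH^b  (allometric power law)
DBH^b = 34.9^2.58 = 9560.698
W = 0.197 * 9560.698 = 1883.5 kg

1883.5


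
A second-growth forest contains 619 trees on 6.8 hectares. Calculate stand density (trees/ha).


Formula: Stand Density = N_trees / Area_ha
Density = 619 trees / 6.8 ha
Density = 91 trees/ha

91


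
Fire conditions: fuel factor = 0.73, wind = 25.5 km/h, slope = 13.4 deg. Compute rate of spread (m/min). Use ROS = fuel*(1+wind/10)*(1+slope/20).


Formula: ROS = fuel * (1 + wind/10) * (1 + slope/20)
Wind factor = 1 + 25.5/10 = 3.55
Slope factor = 1 + 13.4/20 = 1.67
ROS = 0.73 * 3.55 * 1.67 = 4.33 m/min

4.33


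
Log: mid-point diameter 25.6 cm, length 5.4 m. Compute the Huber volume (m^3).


Huber: V = Am * L,  Am = pi*(Dm/200)^2
Am = pi*(25.6/200)^2 = 0.051472 m^2
V = 0.051472*5.4 = 0.2779 m^3

0.2779


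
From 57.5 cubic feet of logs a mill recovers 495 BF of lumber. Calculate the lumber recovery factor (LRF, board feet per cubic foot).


Formula: LRF = Lumber Output (BF) / Log Input (ft^3)
LRF = 495 BF / 57.5 ft^3
LRF = 8.61 BF/ft^3

8.61


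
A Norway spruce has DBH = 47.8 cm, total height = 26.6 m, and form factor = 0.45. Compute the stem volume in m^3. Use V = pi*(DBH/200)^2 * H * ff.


Formula: V = pi * (DBH/200)^2 * H * ff
Radius = DBH/200 = 47.8/200 = 0.239 m
Radius^2 = 0.239^2 = 0.057121 m^2
V = pi * 0.057121 * 26.6 * 0.45
V = 2.148 m^3

2.148


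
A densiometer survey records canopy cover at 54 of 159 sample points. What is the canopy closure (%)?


Formula: Canopy closure = covered points / total points * 100
Closure = 54 / 159 * 100
Closure = 0.3396 * 100 = 34.0%

34.0


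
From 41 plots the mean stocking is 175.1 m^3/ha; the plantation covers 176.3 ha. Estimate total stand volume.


Formula: Total Volume = Mean Volume per ha * Total Area
Total Volume = 175.1 m^3/ha * 176.3 ha
Total Volume = 30870 m^3

30870


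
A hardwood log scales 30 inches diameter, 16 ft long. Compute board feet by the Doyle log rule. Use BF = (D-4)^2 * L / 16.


Doyle: BF = (D - 4)^2 * L / 16
Adjusted diameter = 30 - 4 = 26 in
(D-4)^2 = 26^2 = 676
BF = 676 * 16 / 16 = 676 BF

676


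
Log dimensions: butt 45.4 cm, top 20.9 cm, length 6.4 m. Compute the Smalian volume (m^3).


Smalian: V = (A1 + A2)/2 * L,  A = pi*(D/200)^2
A1 = pi*(45.4/200)^2 = 0.161883 m^2
A2 = pi*(20.9/200)^2 = 0.034307 m^2
V = (0.161883+0.034307)/2*6.4 = 0.6278 m^3

0.6278


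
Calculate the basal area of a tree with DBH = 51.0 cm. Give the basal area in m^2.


Formula: BA = pi * (DBH/2)^2 / 10000  (cm^2 to m^2)
Radius = DBH/2 = 51.0/2 = 25.5 cm
BA = pi * 25.5^2 / 10000
   = 2042.8206 cm^2 / 10000
   = 0.2043 m^2

0.2043


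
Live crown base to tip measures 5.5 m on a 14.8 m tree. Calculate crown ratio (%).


Formula: Crown Ratio = (Crown Length / Total Height) * 100
CR = (5.5 m / 14.8 m) * 100
CR = 0.3716 * 100 = 37.2%

37.2


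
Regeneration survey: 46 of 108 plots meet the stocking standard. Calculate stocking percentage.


Formula: Stocking % = stocked plots / total plots * 100
Stocking = 46 / 108 * 100
Stocking = 0.4259 * 100 = 42.6%

42.6


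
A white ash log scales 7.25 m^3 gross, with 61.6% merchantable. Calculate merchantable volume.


Formula: MV = V_total * (merchantable_pct / 100)
Merchantable fraction = 61.6% / 100 = 0.616
MV = 7.25 m^3 * 0.616 = 4.466 m^3

4.466


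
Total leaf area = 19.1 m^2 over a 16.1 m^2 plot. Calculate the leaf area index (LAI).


Formula: LAI = total leaf area / ground area  (dimensionless)
LAI = 19.1 m^2 / 16.1 m^2
LAI = 1.19

1.19


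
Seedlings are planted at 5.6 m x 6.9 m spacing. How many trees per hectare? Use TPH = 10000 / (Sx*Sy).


Formula: TPH = 10000 m^2/ha / (spacing_x * spacing_y)
Area per tree = 5.6 m * 6.9 m = 38.64 m^2
TPH = 10000 / 38.64 = 259 trees/ha

259


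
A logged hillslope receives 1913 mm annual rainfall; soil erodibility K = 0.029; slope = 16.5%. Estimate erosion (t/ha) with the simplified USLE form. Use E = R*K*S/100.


Formula: E = R * K * S / 100  (simplified USLE)
R * K = 1913 * 0.029 = 55.477
E = 55.477 * 16.5 / 100 = 9.15 t/ha

9.15


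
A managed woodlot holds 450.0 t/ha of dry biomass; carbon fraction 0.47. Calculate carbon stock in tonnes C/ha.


Formula: Carbon Stock = Biomass * Carbon Fraction
C = 450.0 t/ha * 0.47
C = 211.5 t C/ha

211.5


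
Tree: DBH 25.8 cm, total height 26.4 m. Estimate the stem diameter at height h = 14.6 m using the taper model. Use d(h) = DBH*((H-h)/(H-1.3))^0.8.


Taper: d(h) = DBH * ((H - h) / (H - 1.3))^0.8
Numerator = H - h = 26.4 - 14.6 = 11.8 m
Denominator = H - 1.3 = 26.4 - 1.3 = 25.1 m
Ratio = 11.8 / 25.1 = 0.47012
d = 25.8 * 0.47012^0.8 = 14.1 cm

14.1


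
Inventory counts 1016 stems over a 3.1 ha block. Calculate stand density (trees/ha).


Formula: Stand Density = N_trees / Area_ha
Density = 1016 trees / 3.1 ha
Density = 328 trees/ha

328


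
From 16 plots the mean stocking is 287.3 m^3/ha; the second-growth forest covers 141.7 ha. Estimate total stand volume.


Formula: Total Volume = Mean Volume per ha * Total Area
Total Volume = 287.3 m^3/ha * 141.7 ha
Total Volume = 40710 m^3

40710


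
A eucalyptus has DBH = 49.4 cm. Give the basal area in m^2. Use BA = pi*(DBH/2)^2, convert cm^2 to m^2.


Formula: BA = pi * (DBH/2)^2 / 10000  (cm^2 to m^2)
Radius = DBH/2 = 49.4/2 = 24.7 cm
BA = pi * 24.7^2 / 10000
   = 1916.6543 cm^2 / 10000
   = 0.1917 m^2

0.1917


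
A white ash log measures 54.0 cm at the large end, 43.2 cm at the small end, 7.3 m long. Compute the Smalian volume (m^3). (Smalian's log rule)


Smalian: V = (A1 + A2)/2 * L,  A = pi*(D/200)^2
A1 = pi*(54.0/200)^2 = 0.229022 m^2
A2 = pi*(43.2/200)^2 = 0.146574 m^2
V = (0.229022+0.146574)/2*7.3 = 1.3709 m^3

1.3709


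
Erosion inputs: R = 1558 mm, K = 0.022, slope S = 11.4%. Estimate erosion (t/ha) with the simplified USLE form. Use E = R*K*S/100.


Formula: E = R * K * S / 100  (simplified USLE)
R * K = 1558 * 0.022 = 34.276
E = 34.276 * 11.4 / 100 = 3.91 t/ha

3.91


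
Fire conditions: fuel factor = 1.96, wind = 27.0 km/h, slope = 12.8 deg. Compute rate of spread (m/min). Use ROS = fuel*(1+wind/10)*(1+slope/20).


Formula: ROS = fuel * (1 + wind/10) * (1 + slope/20)
Wind factor = 1 + 27.0/10 = 3.7
Slope factor = 1 + 12.8/20 = 1.64
ROS = 1.96 * 3.7 * 1.64 = 11.89 m/min

11.89


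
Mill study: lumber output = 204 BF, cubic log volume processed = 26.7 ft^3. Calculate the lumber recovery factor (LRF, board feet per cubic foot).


Formula: LRF = Lumber Output (BF) / Log Input (ft^3)
LRF = 204 BF / 26.7 ft^3
LRF = 7.64 BF/ft^3

7.64


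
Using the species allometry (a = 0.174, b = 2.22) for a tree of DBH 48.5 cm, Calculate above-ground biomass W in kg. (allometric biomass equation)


Formula: W = a * DBH^b  (allometric power law)
DBH^b = 48.5^2.22 = 5525.1829
W = 0.174 * 5525.1829 = 961.4 kg

961.4


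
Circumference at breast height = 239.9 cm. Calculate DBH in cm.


Formula: DBH = C / pi
DBH = 239.9 / pi
pi = 3.14159...
DBH = 76.4 cm

76.4


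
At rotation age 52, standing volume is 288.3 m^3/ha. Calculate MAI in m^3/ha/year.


Formula: MAI = Total Volume / Stand Age
MAI = 288.3 m^3/ha / 52 years
MAI = 5.54 m^3/ha/year

5.54


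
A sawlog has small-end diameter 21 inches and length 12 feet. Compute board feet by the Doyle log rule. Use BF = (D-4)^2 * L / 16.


Doyle: BF = (D - 4)^2 * L / 16
Adjusted diameter = 21 - 4 = 17 in
(D-4)^2 = 17^2 = 289
BF = 289 * 12 / 16 = 217 BF

217


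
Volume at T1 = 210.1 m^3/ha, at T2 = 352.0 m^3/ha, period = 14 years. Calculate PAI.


Formula: PAI = (V_T2 - V_T1) / (T2 - T1)
Volume increment = 352.0 - 210.1 = 141.9 m^3/ha
PAI = 141.9 / 14 = 10.14 m^3/ha/year

10.14


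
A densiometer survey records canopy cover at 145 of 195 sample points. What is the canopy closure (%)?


Formula: Canopy closure = covered points / total points * 100
Closure = 145 / 195 * 100
Closure = 0.7436 * 100 = 74.4%

74.4


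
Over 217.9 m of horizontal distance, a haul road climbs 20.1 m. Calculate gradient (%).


Formula: Gradient = rise / run * 100
Gradient = 20.1 / 217.9 * 100 = 9.2%

9.2


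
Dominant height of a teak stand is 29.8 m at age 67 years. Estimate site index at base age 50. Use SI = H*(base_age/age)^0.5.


Formula: SI = H_dom * (base_age / age)^0.5
Age ratio = 50 / 67 = 0.74627
sqrt(age_ratio) = 0.86387
SI = 29.8 * 0.86387 = 25.7 m

25.7


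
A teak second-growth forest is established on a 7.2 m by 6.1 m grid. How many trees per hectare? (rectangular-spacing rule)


Formula: TPH = 10000 m^2/ha / (spacing_x * spacing_y)
Area per tree = 7.2 m * 6.1 m = 43.92 m^2
TPH = 10000 / 43.92 = 228 trees/ha

228


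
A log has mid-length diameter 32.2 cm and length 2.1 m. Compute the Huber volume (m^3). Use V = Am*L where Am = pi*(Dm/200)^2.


Huber: V = Am * L,  Am = pi*(Dm/200)^2
Am = pi*(32.2/200)^2 = 0.081433 m^2
V = 0.081433*2.1 = 0.171 m^3

0.171


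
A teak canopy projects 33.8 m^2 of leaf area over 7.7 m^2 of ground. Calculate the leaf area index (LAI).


Formula: LAI = total leaf area / ground area  (dimensionless)
LAI = 33.8 m^2 / 7.7 m^2
LAI = 4.39

4.39


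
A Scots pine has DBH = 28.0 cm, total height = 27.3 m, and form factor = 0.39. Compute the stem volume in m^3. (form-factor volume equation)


Formula: V = pi * (DBH/200)^2 * H * ff
Radius = DBH/200 = 28.0/200 = 0.14 m
Radius^2 = 0.14^2 = 0.0196 m^2
V = pi * 0.0196 * 27.3 * 0.39
V = 0.656 m^3

0.656


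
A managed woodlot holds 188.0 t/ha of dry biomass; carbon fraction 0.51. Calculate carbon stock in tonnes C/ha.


Formula: Carbon Stock = Biomass * Carbon Fraction
C = 188.0 t/ha * 0.51
C = 95.9 t C/ha

95.9


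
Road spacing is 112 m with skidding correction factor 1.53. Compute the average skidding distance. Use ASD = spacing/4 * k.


Formula: ASD = (spacing / 4) * correction
Uncorrected distance = spacing / 4 = 112 / 4 = 28 m
ASD = 28 * 1.53 = 43 m

43


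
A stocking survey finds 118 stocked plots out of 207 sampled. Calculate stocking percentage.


Formula: Stocking % = stocked plots / total plots * 100
Stocking = 118 / 207 * 100
Stocking = 0.57 * 100 = 57.0%

57.0


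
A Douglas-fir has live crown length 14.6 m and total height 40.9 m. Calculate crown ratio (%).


Formula: Crown Ratio = (Crown Length / Total Height) * 100
CR = (14.6 m / 40.9 m) * 100
CR = 0.357 * 100 = 35.7%

35.7


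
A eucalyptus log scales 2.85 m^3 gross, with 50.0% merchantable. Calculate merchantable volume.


Formula: MV = V_total * (merchantable_pct / 100)
Merchantable fraction = 50.0% / 100 = 0.5
MV = 2.85 m^3 * 0.5 = 1.425 m^3

1.425


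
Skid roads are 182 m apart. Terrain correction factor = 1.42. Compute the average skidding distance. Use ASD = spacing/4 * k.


Formula: ASD = (spacing / 4) * correction
Uncorrected distance = spacing / 4 = 182 / 4 = 45.5 m
ASD = 45.5 * 1.42 = 65 m

65


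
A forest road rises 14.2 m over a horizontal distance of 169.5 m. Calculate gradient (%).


Formula: Gradient = rise / run * 100
Gradient = 14.2 / 169.5 * 100 = 8.4%

8.4


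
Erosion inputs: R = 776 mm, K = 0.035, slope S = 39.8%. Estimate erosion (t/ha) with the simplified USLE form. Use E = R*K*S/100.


Formula: E = R * K * S / 100  (simplified USLE)
R * K = 776 * 0.035 = 27.16
E = 27.16 * 39.8 / 100 = 10.81 t/ha

10.81


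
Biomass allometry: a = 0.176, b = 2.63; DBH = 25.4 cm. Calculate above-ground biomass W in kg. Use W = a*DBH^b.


Formula: W = a * DBH^b  (allometric power law)
DBH^b = 25.4^2.63 = 4951.2251
W = 0.176 * 4951.2251 = 871.4 kg

871.4


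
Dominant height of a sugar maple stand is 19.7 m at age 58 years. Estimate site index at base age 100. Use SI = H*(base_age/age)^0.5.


Formula: SI = H_dom * (base_age / age)^0.5
Age ratio = 100 / 58 = 1.72414
sqrt(age_ratio) = 1.31306
SI = 19.7 * 1.31306 = 25.9 m

25.9


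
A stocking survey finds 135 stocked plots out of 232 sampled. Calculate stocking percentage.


Formula: Stocking % = stocked plots / total plots * 100
Stocking = 135 / 232 * 100
Stocking = 0.5819 * 100 = 58.2%

58.2


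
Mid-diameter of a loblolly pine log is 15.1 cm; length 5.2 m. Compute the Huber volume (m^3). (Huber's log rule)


Huber: V = Am * L,  Am = pi*(Dm/200)^2
Am = pi*(15.1/200)^2 = 0.017908 m^2
V = 0.017908*5.2 = 0.0931 m^3

0.0931


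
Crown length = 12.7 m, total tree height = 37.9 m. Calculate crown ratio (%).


Formula: Crown Ratio = (Crown Length / Total Height) * 100
CR = (12.7 m / 37.9 m) * 100
CR = 0.3351 * 100 = 33.5%

33.5


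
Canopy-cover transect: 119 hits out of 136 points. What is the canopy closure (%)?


Formula: Canopy closure = covered points / total points * 100
Closure = 119 / 136 * 100
Closure = 0.875 * 100 = 87.5%

87.5


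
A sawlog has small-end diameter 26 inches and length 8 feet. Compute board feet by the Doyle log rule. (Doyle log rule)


Doyle: BF = (D - 4)^2 * L / 16
Adjusted diameter = 26 - 4 = 22 in
(D-4)^2 = 22^2 = 484
BF = 484 * 8 / 16 = 242 BF

242


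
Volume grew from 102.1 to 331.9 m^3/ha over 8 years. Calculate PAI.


Formula: PAI = (V_T2 - V_T1) / (T2 - T1)
Volume increment = 331.9 - 102.1 = 229.8 m^3/ha
PAI = 229.8 / 8 = 28.73 m^3/ha/year

28.73


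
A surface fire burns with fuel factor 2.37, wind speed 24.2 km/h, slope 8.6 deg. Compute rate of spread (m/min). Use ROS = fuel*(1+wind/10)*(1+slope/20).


Formula: ROS = fuel * (1 + wind/10) * (1 + slope/20)
Wind factor = 1 + 24.2/10 = 3.42
Slope factor = 1 + 8.6/20 = 1.43
ROS = 2.37 * 3.42 * 1.43 = 11.59 m/min

11.59


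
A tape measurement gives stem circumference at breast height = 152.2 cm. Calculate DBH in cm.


Formula: DBH = C / pi
DBH = 152.2 / pi
pi = 3.14159...
DBH = 48.4 cm

48.4


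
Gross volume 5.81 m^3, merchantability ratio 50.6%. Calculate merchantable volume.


Formula: MV = V_total * (merchantable_pct / 100)
Merchantable fraction = 50.6% / 100 = 0.506
MV = 5.81 m^3 * 0.506 = 2.94 m^3

2.94


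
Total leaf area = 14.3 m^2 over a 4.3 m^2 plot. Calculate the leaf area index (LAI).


Formula: LAI = total leaf area / ground area  (dimensionless)
LAI = 14.3 m^2 / 4.3 m^2
LAI = 3.33

3.33


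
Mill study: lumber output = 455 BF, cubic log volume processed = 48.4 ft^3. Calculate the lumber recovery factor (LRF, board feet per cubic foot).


Formula: LRF = Lumber Output (BF) / Log Input (ft^3)
LRF = 455 BF / 48.4 ft^3
LRF = 9.4 BF/ft^3

9.4


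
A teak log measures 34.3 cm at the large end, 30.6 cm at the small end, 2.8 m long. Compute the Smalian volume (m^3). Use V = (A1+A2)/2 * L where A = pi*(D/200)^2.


Smalian: V = (A1 + A2)/2 * L,  A = pi*(D/200)^2
A1 = pi*(34.3/200)^2 = 0.092401 m^2
A2 = pi*(30.6/200)^2 = 0.073542 m^2
V = (0.092401+0.073542)/2*2.8 = 0.2323 m^3

0.2323


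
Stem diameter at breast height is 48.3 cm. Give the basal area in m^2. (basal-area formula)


Formula: BA = pi * (DBH/2)^2 / 10000  (cm^2 to m^2)
Radius = DBH/2 = 48.3/2 = 24.15 cm
BA = pi * 24.15^2 / 10000
   = 1832.2475 cm^2 / 10000
   = 0.1832 m^2

0.1832


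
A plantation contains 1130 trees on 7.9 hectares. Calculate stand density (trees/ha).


Formula: Stand Density = N_trees / Area_ha
Density = 1130 trees / 7.9 ha
Density = 143 trees/ha

143


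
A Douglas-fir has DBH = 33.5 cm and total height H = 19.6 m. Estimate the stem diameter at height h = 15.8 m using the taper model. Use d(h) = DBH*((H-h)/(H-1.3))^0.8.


Taper: d(h) = DBH * ((H - h) / (H - 1.3))^0.8
Numerator = H - h = 19.6 - 15.8 = 3.8 m
Denominator = H - 1.3 = 19.6 - 1.3 = 18.3 m
Ratio = 3.8 / 18.3 = 0.20765
d = 33.5 * 0.20765^0.8 = 9.5 cm

9.5


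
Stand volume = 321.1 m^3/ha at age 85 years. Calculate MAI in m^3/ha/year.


Formula: MAI = Total Volume / Stand Age
MAI = 321.1 m^3/ha / 85 years
MAI = 3.78 m^3/ha/year

3.78


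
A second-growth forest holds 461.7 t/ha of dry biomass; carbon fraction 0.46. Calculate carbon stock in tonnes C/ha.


Formula: Carbon Stock = Biomass * Carbon Fraction
C = 461.7 t/ha * 0.46
C = 212.4 t C/ha

212.4


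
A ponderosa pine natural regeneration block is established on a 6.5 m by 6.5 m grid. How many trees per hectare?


Formula: TPH = 10000 m^2/ha / (spacing_x * spacing_y)
Area per tree = 6.5 m * 6.5 m = 42.25 m^2
TPH = 10000 / 42.25 = 237 trees/ha

237


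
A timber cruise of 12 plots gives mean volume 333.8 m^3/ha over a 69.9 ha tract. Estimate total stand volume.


Formula: Total Volume = Mean Volume per ha * Total Area
Total Volume = 333.8 m^3/ha * 69.9 ha
Total Volume = 23333 m^3

23333


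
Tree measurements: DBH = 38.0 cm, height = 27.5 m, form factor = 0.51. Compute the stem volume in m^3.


Formula: V = pi * (DBH/200)^2 * H * ff
Radius = DBH/200 = 38.0/200 = 0.19 m
Radius^2 = 0.19^2 = 0.0361 m^2
V = pi * 0.0361 * 27.5 * 0.51
V = 1.591 m^3

1.591


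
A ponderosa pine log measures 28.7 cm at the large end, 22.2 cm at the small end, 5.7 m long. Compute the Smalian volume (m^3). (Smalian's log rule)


Smalian: V = (A1 + A2)/2 * L,  A = pi*(D/200)^2
A1 = pi*(28.7/200)^2 = 0.064692 m^2
A2 = pi*(22.2/200)^2 = 0.038708 m^2
V = (0.064692+0.038708)/2*5.7 = 0.2947 m^3

0.2947


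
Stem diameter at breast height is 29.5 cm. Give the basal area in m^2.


Formula: BA = pi * (DBH/2)^2 / 10000  (cm^2 to m^2)
Radius = DBH/2 = 29.5/2 = 14.75 cm
BA = pi * 14.75^2 / 10000
   = 683.4928 cm^2 / 10000
   = 0.0683 m^2

0.0683


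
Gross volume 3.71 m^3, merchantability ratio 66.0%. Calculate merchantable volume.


Formula: MV = V_total * (merchantable_pct / 100)
Merchantable fraction = 66.0% / 100 = 0.66
MV = 3.71 m^3 * 0.66 = 2.449 m^3

2.449


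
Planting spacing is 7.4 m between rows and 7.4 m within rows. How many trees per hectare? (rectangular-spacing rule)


Formula: TPH = 10000 m^2/ha / (spacing_x * spacing_y)
Area per tree = 7.4 m * 7.4 m = 54.76 m^2
TPH = 10000 / 54.76 = 183 trees/ha

183


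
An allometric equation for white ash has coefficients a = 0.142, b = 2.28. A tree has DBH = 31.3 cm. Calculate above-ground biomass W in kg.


Formula: W = a * DBH^b  (allometric power law)
DBH^b = 31.3^2.28 = 2569.4554
W = 0.142 * 2569.4554 = 364.9 kg

364.9


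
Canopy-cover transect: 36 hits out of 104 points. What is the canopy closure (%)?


Formula: Canopy closure = covered points / total points * 100
Closure = 36 / 104 * 100
Closure = 0.3462 * 100 = 34.6%

34.6


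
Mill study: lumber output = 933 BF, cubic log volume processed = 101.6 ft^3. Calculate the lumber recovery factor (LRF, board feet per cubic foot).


Formula: LRF = Lumber Output (BF) / Log Input (ft^3)
LRF = 933 BF / 101.6 ft^3
LRF = 9.18 BF/ft^3

9.18


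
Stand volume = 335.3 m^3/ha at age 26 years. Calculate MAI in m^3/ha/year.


Formula: MAI = Total Volume / Stand Age
MAI = 335.3 m^3/ha / 26 years
MAI = 12.9 m^3/ha/year

12.9


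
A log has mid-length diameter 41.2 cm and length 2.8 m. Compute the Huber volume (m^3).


Huber: V = Am * L,  Am = pi*(Dm/200)^2
Am = pi*(41.2/200)^2 = 0.133317 m^2
V = 0.133317*2.8 = 0.3733 m^3

0.3733


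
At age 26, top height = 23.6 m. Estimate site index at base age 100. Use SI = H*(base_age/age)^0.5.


Formula: SI = H_dom * (base_age / age)^0.5
Age ratio = 100 / 26 = 3.84615
sqrt(age_ratio) = 1.96116
SI = 23.6 * 1.96116 = 46.3 m

46.3


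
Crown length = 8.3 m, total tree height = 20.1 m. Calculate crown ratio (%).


Formula: Crown Ratio = (Crown Length / Total Height) * 100
CR = (8.3 m / 20.1 m) * 100
CR = 0.4129 * 100 = 41.3%

41.3


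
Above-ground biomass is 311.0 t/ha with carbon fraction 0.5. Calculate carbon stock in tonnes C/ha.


Formula: Carbon Stock = Biomass * Carbon Fraction
C = 311.0 t/ha * 0.5
C = 155.5 t C/ha

155.5


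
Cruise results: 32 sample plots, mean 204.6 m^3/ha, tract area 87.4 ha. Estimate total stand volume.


Formula: Total Volume = Mean Volume per ha * Total Area
Total Volume = 204.6 m^3/ha * 87.4 ha
Total Volume = 17882 m^3

17882


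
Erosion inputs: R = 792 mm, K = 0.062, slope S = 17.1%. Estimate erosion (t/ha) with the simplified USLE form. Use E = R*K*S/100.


Formula: E = R * K * S / 100  (simplified USLE)
R * K = 792 * 0.062 = 49.104
E = 49.104 * 17.1 / 100 = 8.4 t/ha

8.4


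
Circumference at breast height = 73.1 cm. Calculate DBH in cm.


Formula: DBH = C / pi
DBH = 73.1 / pi
pi = 3.14159...
DBH = 23.3 cm

23.3


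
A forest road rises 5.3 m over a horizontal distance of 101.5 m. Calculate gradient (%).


Formula: Gradient = rise / run * 100
Gradient = 5.3 / 101.5 * 100 = 5.2%

5.2


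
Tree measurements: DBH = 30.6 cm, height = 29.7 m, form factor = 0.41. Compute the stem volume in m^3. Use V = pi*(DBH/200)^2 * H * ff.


Formula: V = pi * (DBH/200)^2 * H * ff
Radius = DBH/200 = 30.6/200 = 0.153 m
Radius^2 = 0.153^2 = 0.023409 m^2
V = pi * 0.023409 * 29.7 * 0.41
V = 0.896 m^3

0.896


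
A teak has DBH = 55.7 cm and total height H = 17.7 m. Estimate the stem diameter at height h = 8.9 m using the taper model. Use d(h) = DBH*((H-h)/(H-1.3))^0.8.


Taper: d(h) = DBH * ((H - h) / (H - 1.3))^0.8
Numerator = H - h = 17.7 - 8.9 = 8.8 m
Denominator = H - 1.3 = 17.7 - 1.3 = 16.4 m
Ratio = 8.8 / 16.4 = 0.53659
d = 55.7 * 0.53659^0.8 = 33.9 cm

33.9


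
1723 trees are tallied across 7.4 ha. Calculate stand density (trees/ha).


Formula: Stand Density = N_trees / Area_ha
Density = 1723 trees / 7.4 ha
Density = 233 trees/ha

233


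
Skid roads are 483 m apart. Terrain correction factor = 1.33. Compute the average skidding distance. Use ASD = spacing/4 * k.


Formula: ASD = (spacing / 4) * correction
Uncorrected distance = spacing / 4 = 483 / 4 = 120.75 m
ASD = 120.75 * 1.33 = 161 m

161


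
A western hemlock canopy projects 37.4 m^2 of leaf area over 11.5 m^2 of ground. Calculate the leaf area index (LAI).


Formula: LAI = total leaf area / ground area  (dimensionless)
LAI = 37.4 m^2 / 11.5 m^2
LAI = 3.25

3.25


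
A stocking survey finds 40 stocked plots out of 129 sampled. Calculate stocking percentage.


Formula: Stocking % = stocked plots / total plots * 100
Stocking = 40 / 129 * 100
Stocking = 0.3101 * 100 = 31.0%

31.0


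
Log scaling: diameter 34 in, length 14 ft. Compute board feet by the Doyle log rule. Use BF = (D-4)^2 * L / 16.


Doyle: BF = (D - 4)^2 * L / 16
Adjusted diameter = 34 - 4 = 30 in
(D-4)^2 = 30^2 = 900
BF = 900 * 14 / 16 = 788 BF

788


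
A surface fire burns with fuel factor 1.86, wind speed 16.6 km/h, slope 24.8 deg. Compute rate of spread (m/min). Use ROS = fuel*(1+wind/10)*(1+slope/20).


Formula: ROS = fuel * (1 + wind/10) * (1 + slope/20)
Wind factor = 1 + 16.6/10 = 2.66
Slope factor = 1 + 24.8/20 = 2.24
ROS = 1.86 * 2.66 * 2.24 = 11.08 m/min

11.08


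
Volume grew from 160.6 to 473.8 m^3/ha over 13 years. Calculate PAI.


Formula: PAI = (V_T2 - V_T1) / (T2 - T1)
Volume increment = 473.8 - 160.6 = 313.2 m^3/ha
PAI = 313.2 / 13 = 24.09 m^3/ha/year

24.09


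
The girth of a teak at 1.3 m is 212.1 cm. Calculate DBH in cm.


Formula: DBH = C / pi
DBH = 212.1 / pi
pi = 3.14159...
DBH = 67.5 cm

67.5


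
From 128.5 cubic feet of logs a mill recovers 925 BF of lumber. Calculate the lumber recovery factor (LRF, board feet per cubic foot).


Formula: LRF = Lumber Output (BF) / Log Input (ft^3)
LRF = 925 BF / 128.5 ft^3
LRF = 7.2 BF/ft^3

7.2


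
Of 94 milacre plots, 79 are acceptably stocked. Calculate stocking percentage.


Formula: Stocking % = stocked plots / total plots * 100
Stocking = 79 / 94 * 100
Stocking = 0.8404 * 100 = 84.0%

84.0


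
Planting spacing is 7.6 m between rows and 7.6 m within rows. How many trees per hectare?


Formula: TPH = 10000 m^2/ha / (spacing_x * spacing_y)
Area per tree = 7.6 m * 7.6 m = 57.76 m^2
TPH = 10000 / 57.76 = 173 trees/ha

173


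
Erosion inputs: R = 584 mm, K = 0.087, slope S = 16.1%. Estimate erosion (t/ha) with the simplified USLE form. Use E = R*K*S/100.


Formula: E = R * K * S / 100  (simplified USLE)
R * K = 584 * 0.087 = 50.808
E = 50.808 * 16.1 / 100 = 8.18 t/ha

8.18


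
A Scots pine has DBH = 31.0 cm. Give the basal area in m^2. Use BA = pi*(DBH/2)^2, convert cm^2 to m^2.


Formula: BA = pi * (DBH/2)^2 / 10000  (cm^2 to m^2)
Radius = DBH/2 = 31.0/2 = 15.5 cm
BA = pi * 15.5^2 / 10000
   = 754.7676 cm^2 / 10000
   = 0.0755 m^2

0.0755


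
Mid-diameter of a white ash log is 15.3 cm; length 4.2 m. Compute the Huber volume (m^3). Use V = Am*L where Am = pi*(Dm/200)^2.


Huber: V = Am * L,  Am = pi*(Dm/200)^2
Am = pi*(15.3/200)^2 = 0.018385 m^2
V = 0.018385*4.2 = 0.0772 m^3

0.0772


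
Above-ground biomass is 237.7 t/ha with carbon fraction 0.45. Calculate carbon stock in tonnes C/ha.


Formula: Carbon Stock = Biomass * Carbon Fraction
C = 237.7 t/ha * 0.45
C = 107.0 t C/ha

107.0


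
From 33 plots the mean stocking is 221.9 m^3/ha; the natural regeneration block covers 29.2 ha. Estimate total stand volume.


Formula: Total Volume = Mean Volume per ha * Total Area
Total Volume = 221.9 m^3/ha * 29.2 ha
Total Volume = 6479 m^3

6479


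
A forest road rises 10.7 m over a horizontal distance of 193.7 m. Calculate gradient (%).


Formula: Gradient = rise / run * 100
Gradient = 10.7 / 193.7 * 100 = 5.5%

5.5


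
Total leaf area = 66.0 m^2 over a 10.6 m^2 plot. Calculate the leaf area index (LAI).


Formula: LAI = total leaf area / ground area  (dimensionless)
LAI = 66.0 m^2 / 10.6 m^2
LAI = 6.23

6.23


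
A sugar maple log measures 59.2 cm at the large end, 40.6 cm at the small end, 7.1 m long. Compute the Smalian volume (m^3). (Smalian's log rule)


Smalian: V = (A1 + A2)/2 * L,  A = pi*(D/200)^2
A1 = pi*(59.2/200)^2 = 0.275254 m^2
A2 = pi*(40.6/200)^2 = 0.129462 m^2
V = (0.275254+0.129462)/2*7.1 = 1.4367 m^3

1.4367


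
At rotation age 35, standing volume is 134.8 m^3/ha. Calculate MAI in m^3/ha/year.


Formula: MAI = Total Volume / Stand Age
MAI = 134.8 m^3/ha / 35 years
MAI = 3.85 m^3/ha/year

3.85


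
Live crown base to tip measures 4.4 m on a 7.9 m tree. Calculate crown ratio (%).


Formula: Crown Ratio = (Crown Length / Total Height) * 100
CR = (4.4 m / 7.9 m) * 100
CR = 0.557 * 100 = 55.7%

55.7


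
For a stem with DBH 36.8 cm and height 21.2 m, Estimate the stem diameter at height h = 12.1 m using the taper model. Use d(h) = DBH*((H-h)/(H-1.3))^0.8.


Taper: d(h) = DBH * ((H - h) / (H - 1.3))^0.8
Numerator = H - h = 21.2 - 12.1 = 9.1 m
Denominator = H - 1.3 = 21.2 - 1.3 = 19.9 m
Ratio = 9.1 / 19.9 = 0.45729
d = 36.8 * 0.45729^0.8 = 19.7 cm

19.7


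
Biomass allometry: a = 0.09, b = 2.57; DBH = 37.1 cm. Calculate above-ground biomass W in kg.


Formula: W = a * DBH^b  (allometric power law)
DBH^b = 37.1^2.57 = 10796.6979
W = 0.09 * 10796.6979 = 971.7 kg

971.7


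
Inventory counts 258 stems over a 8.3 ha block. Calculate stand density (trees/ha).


Formula: Stand Density = N_trees / Area_ha
Density = 258 trees / 8.3 ha
Density = 31 trees/ha

31


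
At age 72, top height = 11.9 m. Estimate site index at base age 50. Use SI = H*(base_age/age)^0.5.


Formula: SI = H_dom * (base_age / age)^0.5
Age ratio = 50 / 72 = 0.69444
sqrt(age_ratio) = 0.83333
SI = 11.9 * 0.83333 = 9.9 m

9.9
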